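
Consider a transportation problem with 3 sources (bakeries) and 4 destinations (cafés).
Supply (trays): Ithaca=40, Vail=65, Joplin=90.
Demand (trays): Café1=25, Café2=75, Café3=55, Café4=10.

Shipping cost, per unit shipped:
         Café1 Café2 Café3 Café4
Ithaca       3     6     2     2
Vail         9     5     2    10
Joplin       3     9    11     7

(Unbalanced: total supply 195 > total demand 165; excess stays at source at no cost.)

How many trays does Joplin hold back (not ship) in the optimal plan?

30

Minimum-cost shipments:
  Ithaca to Café3: 30 × 2 = 60
  Ithaca to Café4: 10 × 2 = 20
  Vail to Café2: 40 × 5 = 200
  Vail to Café3: 25 × 2 = 50
  Joplin to Café1: 25 × 3 = 75
  Joplin to Café2: 35 × 9 = 315
Total cost = 720.
Joplin ships 60 of its 90, leaving 30.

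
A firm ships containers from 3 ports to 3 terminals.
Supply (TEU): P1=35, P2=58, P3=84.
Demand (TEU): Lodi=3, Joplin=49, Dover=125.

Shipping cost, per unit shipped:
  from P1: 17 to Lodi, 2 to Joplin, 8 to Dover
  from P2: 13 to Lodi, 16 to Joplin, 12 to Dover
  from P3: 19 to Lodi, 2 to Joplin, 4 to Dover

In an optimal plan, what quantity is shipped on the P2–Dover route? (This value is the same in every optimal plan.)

55

Optimal shipments:
  P1–Joplin: 35 × 2 = 70
  P2–Lodi: 3 × 13 = 39
  P2–Dover: 55 × 12 = 660
  P3–Joplin: 14 × 2 = 28
  P3–Dover: 70 × 4 = 280
Total cost = 1077.
So P2→Dover carries 55 TEU.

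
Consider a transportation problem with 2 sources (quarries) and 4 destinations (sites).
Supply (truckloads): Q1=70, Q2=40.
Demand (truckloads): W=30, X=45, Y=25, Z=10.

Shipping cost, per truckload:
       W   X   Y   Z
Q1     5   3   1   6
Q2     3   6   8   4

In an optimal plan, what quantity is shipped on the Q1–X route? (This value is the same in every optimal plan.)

Optimal shipments:
  Q1 to X: 45 × 3 = 135
  Q1 to Y: 25 × 1 = 25
  Q2 to W: 30 × 3 = 90
  Q2 to Z: 10 × 4 = 40
Total cost = 290.
So Q1→X carries 45 truckloads.

45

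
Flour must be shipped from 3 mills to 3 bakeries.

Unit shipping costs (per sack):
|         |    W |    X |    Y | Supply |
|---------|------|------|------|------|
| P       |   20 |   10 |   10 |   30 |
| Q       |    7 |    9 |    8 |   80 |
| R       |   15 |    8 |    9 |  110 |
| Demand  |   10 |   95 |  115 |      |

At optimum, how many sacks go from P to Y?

30

Optimal shipments:
  P to Y: 30 × 10 = 300
  Q to W: 10 × 7 = 70
  Q to Y: 70 × 8 = 560
  R to X: 95 × 8 = 760
  R to Y: 15 × 9 = 135
Total cost = 1825.
So P→Y carries 30 sacks.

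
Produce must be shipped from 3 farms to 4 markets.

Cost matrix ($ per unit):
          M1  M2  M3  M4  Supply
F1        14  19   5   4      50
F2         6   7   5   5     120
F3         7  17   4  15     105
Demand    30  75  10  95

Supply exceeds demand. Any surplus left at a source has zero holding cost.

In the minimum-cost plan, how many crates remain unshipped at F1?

0

Minimum-cost shipments:
  F1->M4: 50 × $4 = $200
  F2->M2: 75 × $7 = $525
  F2->M4: 45 × $5 = $225
  F3->M1: 30 × $7 = $210
  F3->M3: 10 × $4 = $40
Total cost = $1200.
F1 ships 50 of its 50, leaving 0.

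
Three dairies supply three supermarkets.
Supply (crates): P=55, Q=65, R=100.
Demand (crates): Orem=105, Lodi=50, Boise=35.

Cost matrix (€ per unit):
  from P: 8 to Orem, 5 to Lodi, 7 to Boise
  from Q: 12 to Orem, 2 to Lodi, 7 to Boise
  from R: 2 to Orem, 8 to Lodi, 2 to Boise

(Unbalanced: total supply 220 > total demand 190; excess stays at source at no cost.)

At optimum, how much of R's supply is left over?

0

An optimal plan:
  P->Orem: 5 × €8 = €40
  P->Boise: 20 × €7 = €140
  Q->Lodi: 50 × €2 = €100
  Q->Boise: 15 × €7 = €105
  R->Orem: 100 × €2 = €200
Total cost = €585.
R ships 100 of its 100, leaving 0.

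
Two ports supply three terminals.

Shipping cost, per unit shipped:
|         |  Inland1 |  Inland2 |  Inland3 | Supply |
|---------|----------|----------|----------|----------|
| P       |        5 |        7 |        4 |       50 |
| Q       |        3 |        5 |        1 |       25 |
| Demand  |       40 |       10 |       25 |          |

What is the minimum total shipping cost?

295

One minimum-cost allocation:
  P to Inland1: 40 × 5 = 200
  P to Inland2: 10 × 7 = 70
  Q to Inland3: 25 × 1 = 25
Total = 200 + 70 + 25 = 295.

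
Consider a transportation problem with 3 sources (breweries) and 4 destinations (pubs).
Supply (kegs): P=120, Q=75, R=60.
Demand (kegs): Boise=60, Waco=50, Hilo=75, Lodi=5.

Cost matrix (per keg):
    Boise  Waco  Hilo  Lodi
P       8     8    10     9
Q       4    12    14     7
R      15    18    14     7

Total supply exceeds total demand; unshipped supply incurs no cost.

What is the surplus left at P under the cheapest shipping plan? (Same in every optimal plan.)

0

An optimal plan:
  P->Waco: 45 × 8 = 360
  P->Hilo: 75 × 10 = 750
  Q->Boise: 60 × 4 = 240
  Q->Waco: 5 × 12 = 60
  R->Lodi: 5 × 7 = 35
Total cost = 1445.
P ships 120 of its 120, leaving 0.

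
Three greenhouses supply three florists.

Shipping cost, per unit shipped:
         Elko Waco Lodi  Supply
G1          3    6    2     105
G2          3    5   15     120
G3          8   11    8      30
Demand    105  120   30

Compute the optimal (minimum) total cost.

1125

Optimal allocation:
  G1–Elko: 75 × 3 = 225
  G1–Lodi: 30 × 2 = 60
  G2–Waco: 120 × 5 = 600
  G3–Elko: 30 × 8 = 240
Total = 225 + 60 + 600 + 240 = 1125.
(Supply check: G1 ships 105; G2 ships 120; G3 ships 30.)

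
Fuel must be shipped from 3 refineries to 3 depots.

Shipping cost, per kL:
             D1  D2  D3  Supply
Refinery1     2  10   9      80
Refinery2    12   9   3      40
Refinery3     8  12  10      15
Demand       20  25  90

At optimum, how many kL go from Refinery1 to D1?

Solving gives:
  Refinery1 to D1: 20 × 2 = 40
  Refinery1 to D2: 25 × 10 = 250
  Refinery1 to D3: 35 × 9 = 315
  Refinery2 to D3: 40 × 3 = 120
  Refinery3 to D3: 15 × 10 = 150
Total cost = 875.
So Refinery1→D1 carries 20 kL.

20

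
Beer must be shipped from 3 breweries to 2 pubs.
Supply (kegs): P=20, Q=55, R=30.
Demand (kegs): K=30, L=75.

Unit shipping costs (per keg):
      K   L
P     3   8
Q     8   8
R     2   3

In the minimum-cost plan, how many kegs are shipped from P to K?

20

Optimal shipments:
  P->K: 20 × 3 = 60
  Q->L: 55 × 8 = 440
  R->K: 10 × 2 = 20
  R->L: 20 × 3 = 60
Total cost = 580.
So P→K carries 20 kegs.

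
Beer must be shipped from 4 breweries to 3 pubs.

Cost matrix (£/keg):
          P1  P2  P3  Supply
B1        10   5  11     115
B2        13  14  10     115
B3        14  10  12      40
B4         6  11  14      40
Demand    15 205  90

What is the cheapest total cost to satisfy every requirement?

2590

One minimum-cost allocation:
  B1–P2: 115 × £5 = £575
  B2–P2: 25 × £14 = £350
  B2–P3: 90 × £10 = £900
  B3–P2: 40 × £10 = £400
  B4–P1: 15 × £6 = £90
  B4–P2: 25 × £11 = £275
Total = 575 + 350 + 900 + 400 + 90 + 275 = £2590.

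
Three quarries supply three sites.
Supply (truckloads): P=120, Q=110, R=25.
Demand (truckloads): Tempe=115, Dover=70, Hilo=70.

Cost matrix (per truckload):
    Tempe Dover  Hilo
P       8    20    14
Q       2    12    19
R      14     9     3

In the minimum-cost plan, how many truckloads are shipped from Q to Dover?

70

The minimum-cost plan:
  P→Tempe: 75 truckloads
  P→Hilo: 45 truckloads
  Q→Tempe: 40 truckloads
  Q→Dover: 70 truckloads
  R→Hilo: 25 truckloads
Total cost = 2225.
So Q→Dover carries 70 truckloads.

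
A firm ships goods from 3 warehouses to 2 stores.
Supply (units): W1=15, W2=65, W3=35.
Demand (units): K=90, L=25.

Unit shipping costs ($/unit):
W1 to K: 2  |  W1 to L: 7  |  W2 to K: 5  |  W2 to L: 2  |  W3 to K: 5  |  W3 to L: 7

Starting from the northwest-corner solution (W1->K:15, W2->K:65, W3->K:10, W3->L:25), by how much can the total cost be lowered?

125

Current plan cost = 15·2 + 65·5 + 10·5 + 25·7 = $580.
Optimal plan:
  W1→K: 15 units
  W2→K: 40 units
  W2→L: 25 units
  W3→K: 35 units
Optimal cost = $455.
Saving = 580 − 455 = $125.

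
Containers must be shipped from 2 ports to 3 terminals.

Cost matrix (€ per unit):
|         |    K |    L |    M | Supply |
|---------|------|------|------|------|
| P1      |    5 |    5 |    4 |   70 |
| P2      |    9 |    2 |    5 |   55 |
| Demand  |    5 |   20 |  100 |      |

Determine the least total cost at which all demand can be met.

500

Optimal allocation:
  P1->K: 5 × €5 = €25
  P1->M: 65 × €4 = €260
  P2->L: 20 × €2 = €40
  P2->M: 35 × €5 = €175
Total = 25 + 260 + 40 + 175 = €500.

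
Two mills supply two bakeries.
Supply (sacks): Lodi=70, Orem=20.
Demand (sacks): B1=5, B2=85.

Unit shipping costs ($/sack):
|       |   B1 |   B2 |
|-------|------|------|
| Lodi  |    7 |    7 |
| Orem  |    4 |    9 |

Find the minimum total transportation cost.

One minimum-cost allocation:
  Lodi->B2: 70 sacks
  Orem->B1: 5 sacks
  Orem->B2: 15 sacks
Total cost = $645.

645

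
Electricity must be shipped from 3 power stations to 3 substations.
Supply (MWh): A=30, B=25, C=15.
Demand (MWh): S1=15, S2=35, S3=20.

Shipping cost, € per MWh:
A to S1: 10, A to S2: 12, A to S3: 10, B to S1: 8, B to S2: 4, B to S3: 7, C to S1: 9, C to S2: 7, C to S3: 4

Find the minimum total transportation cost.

480

Optimal allocation:
  A→S1: 15 × €10 = €150
  A→S2: 10 × €12 = €120
  A→S3: 5 × €10 = €50
  B→S2: 25 × €4 = €100
  C→S3: 15 × €4 = €60
Total = 150 + 120 + 50 + 100 + 60 = €480.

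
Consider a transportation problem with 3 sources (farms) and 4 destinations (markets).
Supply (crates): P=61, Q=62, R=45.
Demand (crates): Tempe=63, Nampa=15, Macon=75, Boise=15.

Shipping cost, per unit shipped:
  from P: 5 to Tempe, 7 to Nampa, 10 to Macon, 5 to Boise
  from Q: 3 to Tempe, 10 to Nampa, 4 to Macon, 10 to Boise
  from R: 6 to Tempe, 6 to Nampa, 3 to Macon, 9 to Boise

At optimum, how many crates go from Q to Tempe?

32

Optimal shipments:
  P to Tempe: 31 × 5 = 155
  P to Nampa: 15 × 7 = 105
  P to Boise: 15 × 5 = 75
  Q to Tempe: 32 × 3 = 96
  Q to Macon: 30 × 4 = 120
  R to Macon: 45 × 3 = 135
Total cost = 686.
So Q→Tempe carries 32 crates.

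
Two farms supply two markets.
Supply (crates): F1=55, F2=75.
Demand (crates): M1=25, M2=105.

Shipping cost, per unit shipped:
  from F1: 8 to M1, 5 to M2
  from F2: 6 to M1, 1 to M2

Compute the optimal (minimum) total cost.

One minimum-cost allocation:
  F1–M1: 25 × 8 = 200
  F1–M2: 30 × 5 = 150
  F2–M2: 75 × 1 = 75
Total = 200 + 150 + 75 = 425.
(Supply check: F1 ships 55; F2 ships 75.)

425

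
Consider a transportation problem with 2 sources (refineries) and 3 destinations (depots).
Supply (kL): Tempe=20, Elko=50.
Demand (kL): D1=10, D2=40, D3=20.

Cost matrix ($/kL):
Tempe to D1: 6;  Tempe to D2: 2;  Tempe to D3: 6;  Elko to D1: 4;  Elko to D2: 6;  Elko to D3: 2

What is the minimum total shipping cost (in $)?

240

One minimum-cost allocation:
  Tempe–D2: 20 × $2 = $40
  Elko–D1: 10 × $4 = $40
  Elko–D2: 20 × $6 = $120
  Elko–D3: 20 × $2 = $40
Total = 40 + 40 + 120 + 40 = $240.
(Supply check: Tempe ships 20; Elko ships 50.)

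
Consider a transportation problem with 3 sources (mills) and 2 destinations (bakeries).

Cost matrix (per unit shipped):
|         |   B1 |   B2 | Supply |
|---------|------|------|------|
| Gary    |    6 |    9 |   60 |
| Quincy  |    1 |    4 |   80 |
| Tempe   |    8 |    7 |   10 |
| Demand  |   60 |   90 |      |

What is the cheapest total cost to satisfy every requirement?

One minimum-cost allocation:
  Gary to B2: 60 × 9 = 540
  Quincy to B1: 60 × 1 = 60
  Quincy to B2: 20 × 4 = 80
  Tempe to B2: 10 × 7 = 70
Total = 540 + 60 + 80 + 70 = 750.
(Supply check: Gary ships 60; Quincy ships 80; Tempe ships 10.)

750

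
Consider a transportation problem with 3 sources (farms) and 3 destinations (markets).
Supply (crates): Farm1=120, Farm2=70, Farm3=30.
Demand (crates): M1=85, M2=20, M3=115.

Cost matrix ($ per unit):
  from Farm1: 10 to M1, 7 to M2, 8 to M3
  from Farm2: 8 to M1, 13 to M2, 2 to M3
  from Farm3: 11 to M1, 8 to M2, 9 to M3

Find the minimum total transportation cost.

Optimal allocation:
  Farm1->M1: 55 × $10 = $550
  Farm1->M2: 20 × $7 = $140
  Farm1->M3: 45 × $8 = $360
  Farm2->M3: 70 × $2 = $140
  Farm3->M1: 30 × $11 = $330
Total = 550 + 140 + 360 + 140 + 330 = $1520.
(Supply check: Farm1 ships 120; Farm2 ships 70; Farm3 ships 30.)

1520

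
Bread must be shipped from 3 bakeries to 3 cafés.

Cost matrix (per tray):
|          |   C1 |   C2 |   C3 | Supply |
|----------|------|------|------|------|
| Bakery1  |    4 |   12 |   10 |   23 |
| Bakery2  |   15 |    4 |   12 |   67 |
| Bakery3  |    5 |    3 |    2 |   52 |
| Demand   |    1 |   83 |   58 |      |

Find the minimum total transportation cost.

An optimal shipping plan:
  Bakery1 to C1: 1 × 4 = 4
  Bakery1 to C3: 22 × 10 = 220
  Bakery2 to C2: 67 × 4 = 268
  Bakery3 to C2: 16 × 3 = 48
  Bakery3 to C3: 36 × 2 = 72
Total = 4 + 220 + 268 + 48 + 72 = 612.

612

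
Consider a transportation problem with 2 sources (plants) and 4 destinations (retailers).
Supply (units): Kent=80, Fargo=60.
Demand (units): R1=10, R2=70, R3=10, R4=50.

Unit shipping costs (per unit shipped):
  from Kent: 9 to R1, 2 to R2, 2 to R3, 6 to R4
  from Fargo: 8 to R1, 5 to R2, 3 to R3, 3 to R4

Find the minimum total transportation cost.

390

A cheapest plan:
  Kent to R2: 70 units
  Kent to R3: 10 units
  Fargo to R1: 10 units
  Fargo to R4: 50 units
Total cost = 390.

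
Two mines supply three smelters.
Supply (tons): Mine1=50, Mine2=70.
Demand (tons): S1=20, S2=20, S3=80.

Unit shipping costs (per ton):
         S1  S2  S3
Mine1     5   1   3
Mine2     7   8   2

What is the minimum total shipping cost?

290

An optimal shipping plan:
  Mine1->S1: 20 tons
  Mine1->S2: 20 tons
  Mine1->S3: 10 tons
  Mine2->S3: 70 tons
Total cost = 290.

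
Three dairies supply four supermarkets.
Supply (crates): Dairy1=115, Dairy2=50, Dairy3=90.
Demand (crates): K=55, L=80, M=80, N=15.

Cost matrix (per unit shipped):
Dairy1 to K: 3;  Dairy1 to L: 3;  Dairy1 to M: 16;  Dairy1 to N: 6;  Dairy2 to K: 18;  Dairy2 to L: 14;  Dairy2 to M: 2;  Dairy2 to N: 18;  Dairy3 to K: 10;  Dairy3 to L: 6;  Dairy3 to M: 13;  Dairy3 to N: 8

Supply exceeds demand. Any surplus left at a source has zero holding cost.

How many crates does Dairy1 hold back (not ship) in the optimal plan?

An optimal plan:
  Dairy1→K: 55 × 3 = 165
  Dairy1→L: 60 × 3 = 180
  Dairy2→M: 50 × 2 = 100
  Dairy3→L: 20 × 6 = 120
  Dairy3→M: 30 × 13 = 390
  Dairy3→N: 15 × 8 = 120
Total cost = 1075.
Dairy1 ships 115 of its 115, leaving 0.

0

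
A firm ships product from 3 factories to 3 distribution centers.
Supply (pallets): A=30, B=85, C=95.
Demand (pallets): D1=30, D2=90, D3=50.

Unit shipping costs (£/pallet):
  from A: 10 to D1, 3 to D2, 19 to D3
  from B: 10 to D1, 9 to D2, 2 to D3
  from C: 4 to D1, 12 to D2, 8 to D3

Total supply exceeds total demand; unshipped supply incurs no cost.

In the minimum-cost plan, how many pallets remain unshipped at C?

Minimum-cost shipments:
  A->D2: 30 pallets
  B->D2: 35 pallets
  B->D3: 50 pallets
  C->D1: 30 pallets
  C->D2: 25 pallets
Total cost = £925.
C ships 55 of its 95, leaving 40.

40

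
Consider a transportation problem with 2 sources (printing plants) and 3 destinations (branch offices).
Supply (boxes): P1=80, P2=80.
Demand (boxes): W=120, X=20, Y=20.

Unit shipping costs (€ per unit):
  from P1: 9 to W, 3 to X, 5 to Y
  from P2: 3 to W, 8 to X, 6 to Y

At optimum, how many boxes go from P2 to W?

80

The minimum-cost plan:
  P1->W: 40 × €9 = €360
  P1->X: 20 × €3 = €60
  P1->Y: 20 × €5 = €100
  P2->W: 80 × €3 = €240
Total cost = €760.
So P2→W carries 80 boxes.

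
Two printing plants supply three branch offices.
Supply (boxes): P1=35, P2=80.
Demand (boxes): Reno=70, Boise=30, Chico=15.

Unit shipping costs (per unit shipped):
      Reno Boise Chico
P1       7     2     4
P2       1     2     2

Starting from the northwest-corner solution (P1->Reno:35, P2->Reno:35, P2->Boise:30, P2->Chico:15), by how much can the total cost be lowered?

Current plan cost = 35·7 + 35·1 + 30·2 + 15·2 = 370.
Optimal plan:
  P1 to Boise: 30 × 2 = 60
  P1 to Chico: 5 × 4 = 20
  P2 to Reno: 70 × 1 = 70
  P2 to Chico: 10 × 2 = 20
Optimal cost = 170.
Saving = 370 − 170 = 200.

200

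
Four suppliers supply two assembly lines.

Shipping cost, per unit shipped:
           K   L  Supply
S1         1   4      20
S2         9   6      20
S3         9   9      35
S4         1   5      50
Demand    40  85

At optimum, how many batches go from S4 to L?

10

Optimal shipments:
  S1→L: 20 × 4 = 80
  S2→L: 20 × 6 = 120
  S3→L: 35 × 9 = 315
  S4→K: 40 × 1 = 40
  S4→L: 10 × 5 = 50
Total cost = 605.
So S4→L carries 10 batches.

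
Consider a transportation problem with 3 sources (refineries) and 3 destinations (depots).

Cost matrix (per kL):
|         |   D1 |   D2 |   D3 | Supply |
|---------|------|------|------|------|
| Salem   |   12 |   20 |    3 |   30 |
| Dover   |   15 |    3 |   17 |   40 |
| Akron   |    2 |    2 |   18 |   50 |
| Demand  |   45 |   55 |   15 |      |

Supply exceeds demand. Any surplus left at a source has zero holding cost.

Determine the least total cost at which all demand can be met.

385

An optimal shipping plan:
  Salem–D1: 10 × 12 = 120
  Salem–D3: 15 × 3 = 45
  Dover–D2: 40 × 3 = 120
  Akron–D1: 35 × 2 = 70
  Akron–D2: 15 × 2 = 30
Total = 120 + 45 + 120 + 70 + 30 = 385.
(Supply check: Salem ships 25; Dover ships 40; Akron ships 50.)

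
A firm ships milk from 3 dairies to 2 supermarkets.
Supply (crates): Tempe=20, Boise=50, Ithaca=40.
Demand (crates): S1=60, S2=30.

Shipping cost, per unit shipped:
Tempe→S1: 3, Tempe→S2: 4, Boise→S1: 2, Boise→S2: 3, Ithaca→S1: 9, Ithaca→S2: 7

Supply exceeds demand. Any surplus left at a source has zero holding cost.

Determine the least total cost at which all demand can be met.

One minimum-cost allocation:
  Tempe→S1: 10 × 3 = 30
  Tempe→S2: 10 × 4 = 40
  Boise→S1: 50 × 2 = 100
  Ithaca→S2: 20 × 7 = 140
Total = 30 + 40 + 100 + 140 = 310.

310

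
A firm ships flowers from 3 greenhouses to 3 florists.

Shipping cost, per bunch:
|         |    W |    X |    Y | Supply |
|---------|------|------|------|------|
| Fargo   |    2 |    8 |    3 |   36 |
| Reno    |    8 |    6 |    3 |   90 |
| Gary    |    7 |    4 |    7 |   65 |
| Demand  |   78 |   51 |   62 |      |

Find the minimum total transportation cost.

Optimal allocation:
  Fargo→W: 36 × 2 = 72
  Reno→W: 28 × 8 = 224
  Reno→Y: 62 × 3 = 186
  Gary→W: 14 × 7 = 98
  Gary→X: 51 × 4 = 204
Total = 72 + 224 + 186 + 98 + 204 = 784.

784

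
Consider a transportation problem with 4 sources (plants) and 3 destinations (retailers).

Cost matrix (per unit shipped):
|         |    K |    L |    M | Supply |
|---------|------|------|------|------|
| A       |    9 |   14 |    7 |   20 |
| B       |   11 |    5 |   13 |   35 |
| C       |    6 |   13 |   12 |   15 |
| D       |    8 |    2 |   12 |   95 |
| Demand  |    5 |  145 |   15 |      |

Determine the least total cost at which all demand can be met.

700

An optimal shipping plan:
  A→L: 5 units
  A→M: 15 units
  B→L: 35 units
  C→K: 5 units
  C→L: 10 units
  D→L: 95 units
Total cost = 700.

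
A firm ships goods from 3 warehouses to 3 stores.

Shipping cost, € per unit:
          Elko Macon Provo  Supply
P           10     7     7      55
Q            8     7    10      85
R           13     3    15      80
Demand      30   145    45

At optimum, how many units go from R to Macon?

80

Solving gives:
  P→Macon: 10 × €7 = €70
  P→Provo: 45 × €7 = €315
  Q→Elko: 30 × €8 = €240
  Q→Macon: 55 × €7 = €385
  R→Macon: 80 × €3 = €240
Total cost = €1250.
So R→Macon carries 80 units.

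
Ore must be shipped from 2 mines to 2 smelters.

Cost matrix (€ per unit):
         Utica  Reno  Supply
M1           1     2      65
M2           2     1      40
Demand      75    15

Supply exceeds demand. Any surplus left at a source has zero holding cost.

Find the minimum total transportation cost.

A cheapest plan:
  M1->Utica: 65 × €1 = €65
  M2->Utica: 10 × €2 = €20
  M2->Reno: 15 × €1 = €15
Total = 65 + 20 + 15 = €100.

100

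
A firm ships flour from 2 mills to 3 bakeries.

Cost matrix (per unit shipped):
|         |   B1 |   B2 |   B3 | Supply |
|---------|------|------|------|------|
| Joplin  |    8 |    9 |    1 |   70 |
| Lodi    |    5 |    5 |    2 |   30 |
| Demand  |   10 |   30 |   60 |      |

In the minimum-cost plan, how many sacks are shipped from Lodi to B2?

30

Optimal shipments:
  Joplin→B1: 10 × 8 = 80
  Joplin→B3: 60 × 1 = 60
  Lodi→B2: 30 × 5 = 150
Total cost = 290.
So Lodi→B2 carries 30 sacks.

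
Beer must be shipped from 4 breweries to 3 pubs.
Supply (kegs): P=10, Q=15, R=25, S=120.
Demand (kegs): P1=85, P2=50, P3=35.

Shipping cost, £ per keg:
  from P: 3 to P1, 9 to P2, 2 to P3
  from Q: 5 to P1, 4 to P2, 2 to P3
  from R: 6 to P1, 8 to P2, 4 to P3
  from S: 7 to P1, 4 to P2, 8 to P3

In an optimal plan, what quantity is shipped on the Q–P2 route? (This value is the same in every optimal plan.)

0

Solving gives:
  P→P1: 10 × £3 = £30
  Q→P3: 15 × £2 = £30
  R→P1: 5 × £6 = £30
  R→P3: 20 × £4 = £80
  S→P1: 70 × £7 = £490
  S→P2: 50 × £4 = £200
Total cost = £860.
The route Q→P2 is not used.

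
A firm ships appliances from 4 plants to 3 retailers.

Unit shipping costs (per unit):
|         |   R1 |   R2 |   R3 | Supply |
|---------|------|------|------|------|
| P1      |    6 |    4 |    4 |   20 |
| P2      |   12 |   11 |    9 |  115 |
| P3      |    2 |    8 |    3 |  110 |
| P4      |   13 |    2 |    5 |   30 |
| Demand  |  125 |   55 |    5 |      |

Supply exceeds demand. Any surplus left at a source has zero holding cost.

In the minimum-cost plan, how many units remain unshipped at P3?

0

An optimal plan:
  P1→R2: 20 × 4 = 80
  P2→R1: 15 × 12 = 180
  P2→R2: 5 × 11 = 55
  P2→R3: 5 × 9 = 45
  P3→R1: 110 × 2 = 220
  P4→R2: 30 × 2 = 60
Total cost = 640.
P3 ships 110 of its 110, leaving 0.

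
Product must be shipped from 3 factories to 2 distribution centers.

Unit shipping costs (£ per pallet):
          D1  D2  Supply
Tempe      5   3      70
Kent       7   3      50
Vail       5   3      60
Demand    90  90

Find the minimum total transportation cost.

720

A cheapest plan:
  Tempe–D1: 70 × £5 = £350
  Kent–D2: 50 × £3 = £150
  Vail–D1: 20 × £5 = £100
  Vail–D2: 40 × £3 = £120
Total = 350 + 150 + 100 + 120 = £720.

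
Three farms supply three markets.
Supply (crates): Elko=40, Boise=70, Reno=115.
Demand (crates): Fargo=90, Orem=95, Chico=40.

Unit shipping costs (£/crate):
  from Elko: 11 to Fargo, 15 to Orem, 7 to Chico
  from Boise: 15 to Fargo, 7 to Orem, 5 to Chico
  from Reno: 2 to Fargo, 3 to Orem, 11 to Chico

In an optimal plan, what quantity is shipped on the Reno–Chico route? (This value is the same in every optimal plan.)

Optimal shipments:
  Elko–Chico: 40 crates
  Boise–Orem: 70 crates
  Reno–Fargo: 90 crates
  Reno–Orem: 25 crates
Total cost = £1025.
The route Reno→Chico is not used.

0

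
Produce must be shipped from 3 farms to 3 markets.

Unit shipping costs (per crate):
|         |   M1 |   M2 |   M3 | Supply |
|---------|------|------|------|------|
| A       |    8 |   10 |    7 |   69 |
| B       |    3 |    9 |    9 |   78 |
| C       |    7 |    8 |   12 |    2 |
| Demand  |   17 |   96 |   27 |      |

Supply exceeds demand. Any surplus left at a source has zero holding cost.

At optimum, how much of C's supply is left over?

Minimum-cost shipments:
  A to M2: 33 × 10 = 330
  A to M3: 27 × 7 = 189
  B to M1: 17 × 3 = 51
  B to M2: 61 × 9 = 549
  C to M2: 2 × 8 = 16
Total cost = 1135.
C ships 2 of its 2, leaving 0.

0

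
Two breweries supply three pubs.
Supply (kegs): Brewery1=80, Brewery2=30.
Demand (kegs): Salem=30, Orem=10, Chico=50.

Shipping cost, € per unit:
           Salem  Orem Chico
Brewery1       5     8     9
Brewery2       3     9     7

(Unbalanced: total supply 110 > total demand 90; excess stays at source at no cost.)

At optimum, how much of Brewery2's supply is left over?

Minimum-cost shipments:
  Brewery1–Salem: 30 kegs
  Brewery1–Orem: 10 kegs
  Brewery1–Chico: 20 kegs
  Brewery2–Chico: 30 kegs
Total cost = €620.
Brewery2 ships 30 of its 30, leaving 0.

0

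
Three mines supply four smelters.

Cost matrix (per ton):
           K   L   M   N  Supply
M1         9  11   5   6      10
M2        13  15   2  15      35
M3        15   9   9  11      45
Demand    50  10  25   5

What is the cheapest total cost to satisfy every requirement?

865

One minimum-cost allocation:
  M1→K: 10 × 9 = 90
  M2→K: 10 × 13 = 130
  M2→M: 25 × 2 = 50
  M3→K: 30 × 15 = 450
  M3→L: 10 × 9 = 90
  M3→N: 5 × 11 = 55
Total = 90 + 130 + 50 + 450 + 90 + 55 = 865.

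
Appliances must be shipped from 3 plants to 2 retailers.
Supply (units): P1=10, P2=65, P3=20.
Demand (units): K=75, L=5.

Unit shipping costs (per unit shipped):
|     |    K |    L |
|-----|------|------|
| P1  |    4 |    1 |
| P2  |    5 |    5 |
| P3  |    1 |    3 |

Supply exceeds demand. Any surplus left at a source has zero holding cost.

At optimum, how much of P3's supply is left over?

An optimal plan:
  P1->K: 5 × 4 = 20
  P1->L: 5 × 1 = 5
  P2->K: 50 × 5 = 250
  P3->K: 20 × 1 = 20
Total cost = 295.
P3 ships 20 of its 20, leaving 0.

0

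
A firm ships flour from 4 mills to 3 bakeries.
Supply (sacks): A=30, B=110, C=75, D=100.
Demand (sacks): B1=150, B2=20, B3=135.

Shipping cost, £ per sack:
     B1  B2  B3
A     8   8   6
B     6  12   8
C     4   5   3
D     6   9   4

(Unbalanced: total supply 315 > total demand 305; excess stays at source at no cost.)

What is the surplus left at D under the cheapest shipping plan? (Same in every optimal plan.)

Minimum-cost shipments:
  A–B2: 20 × £8 = £160
  B–B1: 110 × £6 = £660
  C–B1: 40 × £4 = £160
  C–B3: 35 × £3 = £105
  D–B3: 100 × £4 = £400
Total cost = £1485.
D ships 100 of its 100, leaving 0.

0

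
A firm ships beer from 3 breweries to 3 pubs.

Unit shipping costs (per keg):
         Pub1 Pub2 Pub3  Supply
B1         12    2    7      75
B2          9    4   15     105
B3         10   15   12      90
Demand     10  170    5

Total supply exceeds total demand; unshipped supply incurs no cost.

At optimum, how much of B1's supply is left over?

0

Minimum-cost shipments:
  B1 to Pub2: 70 × 2 = 140
  B1 to Pub3: 5 × 7 = 35
  B2 to Pub1: 5 × 9 = 45
  B2 to Pub2: 100 × 4 = 400
  B3 to Pub1: 5 × 10 = 50
Total cost = 670.
B1 ships 75 of its 75, leaving 0.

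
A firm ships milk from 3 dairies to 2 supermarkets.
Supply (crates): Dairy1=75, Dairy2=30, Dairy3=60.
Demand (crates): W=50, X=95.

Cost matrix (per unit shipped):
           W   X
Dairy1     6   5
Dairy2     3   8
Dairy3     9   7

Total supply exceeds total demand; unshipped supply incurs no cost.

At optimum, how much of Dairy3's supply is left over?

An optimal plan:
  Dairy1→W: 20 × 6 = 120
  Dairy1→X: 55 × 5 = 275
  Dairy2→W: 30 × 3 = 90
  Dairy3→X: 40 × 7 = 280
Total cost = 765.
Dairy3 ships 40 of its 60, leaving 20.

20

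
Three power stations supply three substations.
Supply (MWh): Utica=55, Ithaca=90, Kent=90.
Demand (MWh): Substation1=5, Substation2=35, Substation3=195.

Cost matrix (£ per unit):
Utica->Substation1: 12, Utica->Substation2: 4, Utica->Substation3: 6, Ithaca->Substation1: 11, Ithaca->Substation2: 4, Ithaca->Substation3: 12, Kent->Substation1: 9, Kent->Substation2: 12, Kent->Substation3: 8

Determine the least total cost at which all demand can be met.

One minimum-cost allocation:
  Utica to Substation3: 55 × £6 = £330
  Ithaca to Substation1: 5 × £11 = £55
  Ithaca to Substation2: 35 × £4 = £140
  Ithaca to Substation3: 50 × £12 = £600
  Kent to Substation3: 90 × £8 = £720
Total = 330 + 55 + 140 + 600 + 720 = £1845.
(Supply check: Utica ships 55; Ithaca ships 90; Kent ships 90.)

1845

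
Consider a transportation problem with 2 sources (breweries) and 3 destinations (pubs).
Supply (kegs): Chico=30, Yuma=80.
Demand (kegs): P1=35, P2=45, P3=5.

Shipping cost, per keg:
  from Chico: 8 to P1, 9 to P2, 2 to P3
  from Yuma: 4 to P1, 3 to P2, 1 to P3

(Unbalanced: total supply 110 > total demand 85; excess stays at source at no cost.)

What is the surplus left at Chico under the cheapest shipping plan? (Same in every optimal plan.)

An optimal plan:
  Chico→P3: 5 kegs
  Yuma→P1: 35 kegs
  Yuma→P2: 45 kegs
Total cost = 285.
Chico ships 5 of its 30, leaving 25.

25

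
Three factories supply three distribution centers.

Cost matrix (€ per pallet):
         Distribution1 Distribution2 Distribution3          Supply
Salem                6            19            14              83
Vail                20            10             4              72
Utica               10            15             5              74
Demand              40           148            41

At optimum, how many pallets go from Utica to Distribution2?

33

Optimal shipments:
  Salem→Distribution1: 40 × €6 = €240
  Salem→Distribution2: 43 × €19 = €817
  Vail→Distribution2: 72 × €10 = €720
  Utica→Distribution2: 33 × €15 = €495
  Utica→Distribution3: 41 × €5 = €205
Total cost = €2477.
So Utica→Distribution2 carries 33 pallets.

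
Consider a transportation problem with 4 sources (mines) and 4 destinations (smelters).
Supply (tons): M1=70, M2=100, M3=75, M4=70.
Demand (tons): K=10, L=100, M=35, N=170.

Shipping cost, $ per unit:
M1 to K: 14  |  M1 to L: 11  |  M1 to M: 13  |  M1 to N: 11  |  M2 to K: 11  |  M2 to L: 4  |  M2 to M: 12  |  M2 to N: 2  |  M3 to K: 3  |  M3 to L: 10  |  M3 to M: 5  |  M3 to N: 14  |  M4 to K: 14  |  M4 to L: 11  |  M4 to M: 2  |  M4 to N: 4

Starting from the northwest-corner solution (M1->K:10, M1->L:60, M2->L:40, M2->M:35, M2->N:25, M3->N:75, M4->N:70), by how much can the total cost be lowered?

Current plan cost = 10·14 + 60·11 + 40·4 + 35·12 + 25·2 + 75·14 + 70·4 = $2760.
Optimal plan:
  M1 to L: 70 × $11 = $770
  M2 to N: 100 × $2 = $200
  M3 to K: 10 × $3 = $30
  M3 to L: 30 × $10 = $300
  M3 to M: 35 × $5 = $175
  M4 to N: 70 × $4 = $280
Optimal cost = $1755.
Saving = 2760 − 1755 = $1005.

1005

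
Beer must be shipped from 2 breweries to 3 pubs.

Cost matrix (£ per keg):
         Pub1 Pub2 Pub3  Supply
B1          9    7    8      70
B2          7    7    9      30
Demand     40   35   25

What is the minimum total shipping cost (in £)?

745

Optimal allocation:
  B1–Pub1: 10 × £9 = £90
  B1–Pub2: 35 × £7 = £245
  B1–Pub3: 25 × £8 = £200
  B2–Pub1: 30 × £7 = £210
Total = 90 + 245 + 200 + 210 = £745.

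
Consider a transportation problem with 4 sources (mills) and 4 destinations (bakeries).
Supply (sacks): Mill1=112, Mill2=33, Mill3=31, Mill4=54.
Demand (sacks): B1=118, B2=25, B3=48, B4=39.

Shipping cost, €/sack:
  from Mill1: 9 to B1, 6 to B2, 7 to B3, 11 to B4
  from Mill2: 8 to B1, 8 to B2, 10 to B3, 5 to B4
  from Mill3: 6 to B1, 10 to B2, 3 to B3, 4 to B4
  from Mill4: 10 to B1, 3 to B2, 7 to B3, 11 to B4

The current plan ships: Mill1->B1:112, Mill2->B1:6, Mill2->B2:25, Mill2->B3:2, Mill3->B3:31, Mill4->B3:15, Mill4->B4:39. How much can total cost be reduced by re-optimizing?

Current plan cost = 112·9 + 6·8 + 25·8 + 2·10 + 31·3 + 15·7 + 39·11 = €1903.
Optimal plan:
  Mill1 to B1: 112 × €9 = €1008
  Mill2 to B4: 33 × €5 = €165
  Mill3 to B3: 25 × €3 = €75
  Mill3 to B4: 6 × €4 = €24
  Mill4 to B1: 6 × €10 = €60
  Mill4 to B2: 25 × €3 = €75
  Mill4 to B3: 23 × €7 = €161
Optimal cost = €1568.
Saving = 1903 − 1568 = €335.

335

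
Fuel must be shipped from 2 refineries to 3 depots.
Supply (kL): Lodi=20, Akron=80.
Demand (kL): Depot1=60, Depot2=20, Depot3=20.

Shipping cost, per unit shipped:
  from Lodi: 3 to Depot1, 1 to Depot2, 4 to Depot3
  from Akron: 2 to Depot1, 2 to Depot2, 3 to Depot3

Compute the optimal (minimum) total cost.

An optimal shipping plan:
  Lodi–Depot2: 20 × 1 = 20
  Akron–Depot1: 60 × 2 = 120
  Akron–Depot3: 20 × 3 = 60
Total = 20 + 120 + 60 = 200.

200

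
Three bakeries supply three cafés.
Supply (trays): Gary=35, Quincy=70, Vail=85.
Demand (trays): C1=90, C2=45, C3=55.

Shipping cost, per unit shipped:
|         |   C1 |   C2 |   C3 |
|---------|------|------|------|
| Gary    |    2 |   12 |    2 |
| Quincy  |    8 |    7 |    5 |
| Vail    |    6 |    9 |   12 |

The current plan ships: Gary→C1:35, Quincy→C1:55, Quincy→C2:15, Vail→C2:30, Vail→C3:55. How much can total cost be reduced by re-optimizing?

525

Current plan cost = 35·2 + 55·8 + 15·7 + 30·9 + 55·12 = 1545.
Optimal plan:
  Gary→C1: 5 trays
  Gary→C3: 30 trays
  Quincy→C2: 45 trays
  Quincy→C3: 25 trays
  Vail→C1: 85 trays
Optimal cost = 1020.
Saving = 1545 − 1020 = 525.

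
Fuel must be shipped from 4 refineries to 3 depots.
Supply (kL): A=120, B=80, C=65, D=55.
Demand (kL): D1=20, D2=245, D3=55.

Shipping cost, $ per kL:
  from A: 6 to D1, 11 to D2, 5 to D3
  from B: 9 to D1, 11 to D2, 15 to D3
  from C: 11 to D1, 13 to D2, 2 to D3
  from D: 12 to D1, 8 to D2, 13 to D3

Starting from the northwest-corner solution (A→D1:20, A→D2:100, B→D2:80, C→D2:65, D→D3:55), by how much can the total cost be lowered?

880

Current plan cost = 20·6 + 100·11 + 80·11 + 65·13 + 55·13 = $3660.
Optimal plan:
  A->D1: 20 × $6 = $120
  A->D2: 100 × $11 = $1100
  B->D2: 80 × $11 = $880
  C->D2: 10 × $13 = $130
  C->D3: 55 × $2 = $110
  D->D2: 55 × $8 = $440
Optimal cost = $2780.
Saving = 3660 − 2780 = $880.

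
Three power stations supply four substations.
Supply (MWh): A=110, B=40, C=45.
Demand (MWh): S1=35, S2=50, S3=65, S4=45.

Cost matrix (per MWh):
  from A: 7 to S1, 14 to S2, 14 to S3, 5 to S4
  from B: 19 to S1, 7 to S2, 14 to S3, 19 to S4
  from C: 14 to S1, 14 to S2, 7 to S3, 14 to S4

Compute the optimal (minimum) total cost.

A cheapest plan:
  A→S1: 35 × 7 = 245
  A→S2: 10 × 14 = 140
  A→S3: 20 × 14 = 280
  A→S4: 45 × 5 = 225
  B→S2: 40 × 7 = 280
  C→S3: 45 × 7 = 315
Total = 245 + 140 + 280 + 225 + 280 + 315 = 1485.

1485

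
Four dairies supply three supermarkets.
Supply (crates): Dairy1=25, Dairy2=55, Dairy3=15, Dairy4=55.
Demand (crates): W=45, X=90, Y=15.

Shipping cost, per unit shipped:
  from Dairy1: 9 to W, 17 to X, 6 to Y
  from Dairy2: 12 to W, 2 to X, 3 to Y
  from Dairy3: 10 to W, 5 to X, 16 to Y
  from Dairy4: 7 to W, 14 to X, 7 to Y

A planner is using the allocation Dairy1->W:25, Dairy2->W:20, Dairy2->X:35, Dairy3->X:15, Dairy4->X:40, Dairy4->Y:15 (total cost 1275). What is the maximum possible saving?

385

Current plan cost = 25·9 + 20·12 + 35·2 + 15·5 + 40·14 + 15·7 = 1275.
Optimal plan:
  Dairy1→W: 10 crates
  Dairy1→Y: 15 crates
  Dairy2→X: 55 crates
  Dairy3→X: 15 crates
  Dairy4→W: 35 crates
  Dairy4→X: 20 crates
Optimal cost = 890.
Saving = 1275 − 890 = 385.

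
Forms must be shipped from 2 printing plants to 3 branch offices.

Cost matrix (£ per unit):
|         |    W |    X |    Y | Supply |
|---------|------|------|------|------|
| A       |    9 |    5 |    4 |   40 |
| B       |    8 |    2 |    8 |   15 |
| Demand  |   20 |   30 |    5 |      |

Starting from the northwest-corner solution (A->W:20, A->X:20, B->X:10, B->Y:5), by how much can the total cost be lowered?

35

Current plan cost = 20·9 + 20·5 + 10·2 + 5·8 = £340.
Optimal plan:
  A–W: 20 boxes
  A–X: 15 boxes
  A–Y: 5 boxes
  B–X: 15 boxes
Optimal cost = £305.
Saving = 340 − 305 = £35.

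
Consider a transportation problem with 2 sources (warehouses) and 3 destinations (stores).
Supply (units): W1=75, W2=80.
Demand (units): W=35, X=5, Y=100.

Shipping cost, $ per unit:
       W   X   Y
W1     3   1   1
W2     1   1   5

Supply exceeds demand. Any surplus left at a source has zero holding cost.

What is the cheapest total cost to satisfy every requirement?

240

Optimal allocation:
  W1->Y: 75 × $1 = $75
  W2->W: 35 × $1 = $35
  W2->X: 5 × $1 = $5
  W2->Y: 25 × $5 = $125
Total = 75 + 35 + 5 + 125 = $240.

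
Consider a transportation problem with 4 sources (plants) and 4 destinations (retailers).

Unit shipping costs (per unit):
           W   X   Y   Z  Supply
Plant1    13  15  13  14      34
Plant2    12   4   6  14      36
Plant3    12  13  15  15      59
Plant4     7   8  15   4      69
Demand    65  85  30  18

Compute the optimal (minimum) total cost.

1772

An optimal shipping plan:
  Plant1–W: 4 × 13 = 52
  Plant1–Y: 30 × 13 = 390
  Plant2–X: 36 × 4 = 144
  Plant3–W: 59 × 12 = 708
  Plant4–W: 2 × 7 = 14
  Plant4–X: 49 × 8 = 392
  Plant4–Z: 18 × 4 = 72
Total = 52 + 390 + 144 + 708 + 14 + 392 + 72 = 1772.
(Supply check: Plant1 ships 34; Plant2 ships 36; Plant3 ships 59; Plant4 ships 69.)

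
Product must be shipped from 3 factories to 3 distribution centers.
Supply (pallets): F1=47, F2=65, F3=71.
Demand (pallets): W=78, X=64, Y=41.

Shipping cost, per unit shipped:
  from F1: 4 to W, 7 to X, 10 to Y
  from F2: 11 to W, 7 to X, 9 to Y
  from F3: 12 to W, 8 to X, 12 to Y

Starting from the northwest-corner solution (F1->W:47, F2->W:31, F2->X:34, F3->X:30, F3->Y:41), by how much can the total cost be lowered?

82

Current plan cost = 47·4 + 31·11 + 34·7 + 30·8 + 41·12 = 1499.
Optimal plan:
  F1->W: 47 × 4 = 188
  F2->W: 24 × 11 = 264
  F2->Y: 41 × 9 = 369
  F3->W: 7 × 12 = 84
  F3->X: 64 × 8 = 512
Optimal cost = 1417.
Saving = 1499 − 1417 = 82.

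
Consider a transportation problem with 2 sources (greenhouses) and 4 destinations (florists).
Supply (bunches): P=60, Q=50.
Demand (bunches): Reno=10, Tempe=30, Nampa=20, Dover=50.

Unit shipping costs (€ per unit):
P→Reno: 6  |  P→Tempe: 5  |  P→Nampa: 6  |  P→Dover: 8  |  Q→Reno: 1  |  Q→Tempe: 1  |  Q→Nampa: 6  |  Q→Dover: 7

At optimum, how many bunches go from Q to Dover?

The minimum-cost plan:
  P->Nampa: 20 × €6 = €120
  P->Dover: 40 × €8 = €320
  Q->Reno: 10 × €1 = €10
  Q->Tempe: 30 × €1 = €30
  Q->Dover: 10 × €7 = €70
Total cost = €550.
So Q→Dover carries 10 bunches.

10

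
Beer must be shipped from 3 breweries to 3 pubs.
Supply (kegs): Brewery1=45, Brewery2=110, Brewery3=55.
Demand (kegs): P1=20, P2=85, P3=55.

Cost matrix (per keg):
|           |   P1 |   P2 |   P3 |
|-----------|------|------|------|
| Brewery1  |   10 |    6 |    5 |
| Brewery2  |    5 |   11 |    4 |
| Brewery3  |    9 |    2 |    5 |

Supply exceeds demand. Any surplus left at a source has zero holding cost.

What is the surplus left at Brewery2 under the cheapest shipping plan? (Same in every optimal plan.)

35

Minimum-cost shipments:
  Brewery1–P2: 30 × 6 = 180
  Brewery2–P1: 20 × 5 = 100
  Brewery2–P3: 55 × 4 = 220
  Brewery3–P2: 55 × 2 = 110
Total cost = 610.
Brewery2 ships 75 of its 110, leaving 35.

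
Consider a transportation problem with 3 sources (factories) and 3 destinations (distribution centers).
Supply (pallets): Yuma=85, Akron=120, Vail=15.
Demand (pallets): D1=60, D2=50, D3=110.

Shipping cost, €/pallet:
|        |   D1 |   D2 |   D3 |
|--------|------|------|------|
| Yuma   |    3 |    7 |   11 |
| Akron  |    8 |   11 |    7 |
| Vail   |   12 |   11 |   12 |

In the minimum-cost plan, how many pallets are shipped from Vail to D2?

15

Optimal shipments:
  Yuma→D1: 60 × €3 = €180
  Yuma→D2: 25 × €7 = €175
  Akron→D2: 10 × €11 = €110
  Akron→D3: 110 × €7 = €770
  Vail→D2: 15 × €11 = €165
Total cost = €1400.
So Vail→D2 carries 15 pallets.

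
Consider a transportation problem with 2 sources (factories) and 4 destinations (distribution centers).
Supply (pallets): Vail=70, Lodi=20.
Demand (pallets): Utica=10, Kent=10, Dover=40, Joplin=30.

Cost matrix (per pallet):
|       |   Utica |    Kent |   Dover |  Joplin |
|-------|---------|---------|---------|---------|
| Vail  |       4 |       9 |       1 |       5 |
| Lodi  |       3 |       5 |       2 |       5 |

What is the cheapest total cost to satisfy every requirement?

270

One minimum-cost allocation:
  Vail→Dover: 40 × 1 = 40
  Vail→Joplin: 30 × 5 = 150
  Lodi→Utica: 10 × 3 = 30
  Lodi→Kent: 10 × 5 = 50
Total = 40 + 150 + 30 + 50 = 270.
(Supply check: Vail ships 70; Lodi ships 20.)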